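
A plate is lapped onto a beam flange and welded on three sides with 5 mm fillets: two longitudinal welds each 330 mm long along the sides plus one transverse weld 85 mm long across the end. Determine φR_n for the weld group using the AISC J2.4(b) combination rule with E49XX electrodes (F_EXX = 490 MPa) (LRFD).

t_e = 0.707 × 5 = 3.535 mm.
R_nwl = 0.6 × 490 × 3.535 × 660 × 10⁻³ = 685.9 kN (longitudinal, 2 welds).
R_nwt = 0.6 × 490 × 3.535 × 85 × 10⁻³ = 88.34 kN (transverse, base value).
(i) R_nwl + R_nwt = 774.3 kN; (ii) 0.85 R_nwl + 1.5 R_nwt = 715.6 kN.
R_n = max = 774.3 kN [governs: (i)]; φR_n = 580.7 kN.

φR_n ≈ 581 kN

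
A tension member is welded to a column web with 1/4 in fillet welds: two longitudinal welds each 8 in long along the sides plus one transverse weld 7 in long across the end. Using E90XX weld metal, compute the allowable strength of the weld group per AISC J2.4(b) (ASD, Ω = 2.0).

R_n/Ω ≈ 115 kips

E90XX → F_EXX = 90 ksi.
t_e = 0.707 × 0.25 = 0.1767 in.
R_nwl = 0.6 × 90 × 0.1767 × 16 = 152.7 kips (longitudinal, 2 welds).
R_nwt = 0.6 × 90 × 0.1767 × 7 = 66.81 kips (transverse, base value).
(i) R_nwl + R_nwt = 219.5 kips; (ii) 0.85 R_nwl + 1.5 R_nwt = 230 kips.
R_n = max = 230 kips [governs: (ii)]; R_n/Ω = 115 kips.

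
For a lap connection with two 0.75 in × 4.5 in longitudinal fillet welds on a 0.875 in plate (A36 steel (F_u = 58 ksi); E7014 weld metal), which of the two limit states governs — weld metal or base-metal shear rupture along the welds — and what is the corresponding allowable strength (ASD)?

E70XX → F_EXX = 70 ksi.
t_e = 0.707 × 0.75 = 0.5302 in; L = 9 in.
Weld metal: R_n/Ω = (1/2.0) × 0.6 × 70 × 0.5302 × 9 = 100.2 kips.
Base metal (shear rupture): R_n/Ω = (1/2.0) × 0.6 × 58 × 0.875 × 9 = 137 kips.
Governing: weld metal.

R_n/Ω ≈ 100 kips (weld metal governs)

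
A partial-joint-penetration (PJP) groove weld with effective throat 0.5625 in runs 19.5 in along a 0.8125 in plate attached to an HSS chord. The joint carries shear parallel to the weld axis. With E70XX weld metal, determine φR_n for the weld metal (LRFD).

φR_n ≈ 346 kip

E70XX → F_EXX = 70 ksi.
Effective throat (given) t_e = 0.5625 in.
A_we = 0.5625 × 19.5 = 10.97 in².
F_nw = 0.6 F_EXX = 42 ksi.
φR_n = 0.75 × 42 × 10.97 = 345.5 kip.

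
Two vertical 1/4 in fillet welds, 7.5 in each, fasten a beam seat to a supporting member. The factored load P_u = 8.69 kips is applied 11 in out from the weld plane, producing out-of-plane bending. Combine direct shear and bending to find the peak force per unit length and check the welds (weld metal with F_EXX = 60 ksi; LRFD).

L_w = 2 × 7.5 = 15 in; section modulus (unit throat) S = 2 × L²/6 = 18.75 in².
Direct shear f_v = P/L_w = 8.69/15 = 0.5793 kip/in.
Moment M = P × e = 8.69 × 11 = 95.59 kip·in; bending f_b = M/S = 5.098 kip/in.
f_max = √(f_v² + f_b²) = √(0.5793² + 5.098²) = 5.131 kip/in.
φr_n = 0.75 × 0.6 × 60 × (0.707 × 0.25) = 4.772 kip/in → NOT adequate.

f_max ≈ 5.13 kip/in; NOT adequate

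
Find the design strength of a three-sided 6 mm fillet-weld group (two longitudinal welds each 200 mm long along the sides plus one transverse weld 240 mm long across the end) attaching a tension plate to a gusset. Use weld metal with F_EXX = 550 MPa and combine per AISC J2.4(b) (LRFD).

φR_n ≈ 735 kN

t_e = 0.707 × 6 = 4.242 mm.
R_nwl = 0.6 × 550 × 4.242 × 400 × 10⁻³ = 559.9 kN (longitudinal, 2 welds).
R_nwt = 0.6 × 550 × 4.242 × 240 × 10⁻³ = 336 kN (transverse, base value).
(i) R_nwl + R_nwt = 895.9 kN; (ii) 0.85 R_nwl + 1.5 R_nwt = 979.9 kN.
R_n = max = 979.9 kN [governs: (ii)]; φR_n = 734.9 kN.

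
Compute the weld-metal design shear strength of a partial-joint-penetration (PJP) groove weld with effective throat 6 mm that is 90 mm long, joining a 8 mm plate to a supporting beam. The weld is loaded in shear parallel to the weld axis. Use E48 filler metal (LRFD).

φR_n ≈ 117 kN

E48XX → F_EXX = 480 MPa.
Effective throat (given) t_e = 6 mm.
A_we = 6 × 90 = 540 mm².
F_nw = 0.6 F_EXX = 288 MPa.
φR_n = 0.75 × 288 × 540 × 10⁻³ = 116.6 kN.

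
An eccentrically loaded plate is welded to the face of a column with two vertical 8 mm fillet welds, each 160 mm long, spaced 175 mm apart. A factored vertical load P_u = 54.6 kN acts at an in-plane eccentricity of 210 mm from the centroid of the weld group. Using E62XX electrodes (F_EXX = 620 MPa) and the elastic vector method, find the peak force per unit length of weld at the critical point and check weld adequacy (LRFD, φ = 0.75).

Total weld length L_w = 320 mm. Treat welds as unit-width lines.
Polar moment about centroid: J = 2[d³/12 + d(b/2)²] = 2[160³/12 + 160×87.5²] = 3133000 mm³.
Direct shear f_v = P/L_w = 54.6×10³ / 320 = 170.6 N/mm (vertical).
Torsion M = P·e = 54.6×10³ × 210 = 11466000 N·mm.
Critical point at (x, y) = (87.5, 80) from centroid. f_tx = M·y/J = 292.8 N/mm; f_ty = M·x/J = 320.3 N/mm.
Resultant f_max = √[f_tx² + (f_v + f_ty)²] = √[292.8² + (170.6 + 320.3)²] = 571.6 N/mm.
Capacity per unit length: φr_n = 0.75 × 0.6 × 620 × (0.707 × 8) = 1578 N/mm.
571.6 ≤ 1578 → adequate.

f_max ≈ 572 N/mm; adequate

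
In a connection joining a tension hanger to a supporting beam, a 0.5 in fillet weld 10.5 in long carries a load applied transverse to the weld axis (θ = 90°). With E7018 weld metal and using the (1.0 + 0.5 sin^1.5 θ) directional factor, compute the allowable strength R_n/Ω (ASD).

R_n/Ω ≈ 117 kip

E70XX → F_EXX = 70 ksi.
t_e = 0.707 × 0.5 = 0.3535 in; A_we = 0.3535 × 10.5 = 3.712 in².
Directional factor: 1.0 + 0.5 sin^1.5(90°) = 1.5.
F_nw = 0.6 × 70 × 1.5 = 63 ksi.
R_n/Ω = (63 × 3.712) / 2.0 = 116.9 kip.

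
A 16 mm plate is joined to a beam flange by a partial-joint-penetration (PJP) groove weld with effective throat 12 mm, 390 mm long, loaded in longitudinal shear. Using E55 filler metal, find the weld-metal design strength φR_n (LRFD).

φR_n ≈ 1160 kN

E55XX → F_EXX = 550 MPa.
Effective throat (given) t_e = 12 mm.
A_we = 12 × 390 = 4680 mm².
F_nw = 0.6 F_EXX = 330 MPa.
φR_n = 0.75 × 330 × 4680 × 10⁻³ = 1158 kN.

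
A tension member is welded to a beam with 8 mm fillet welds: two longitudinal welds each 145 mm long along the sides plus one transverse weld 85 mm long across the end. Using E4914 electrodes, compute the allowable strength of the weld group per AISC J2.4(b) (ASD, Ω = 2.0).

E49XX → F_EXX = 490 MPa.
t_e = 0.707 × 8 = 5.656 mm.
R_nwl = 0.6 × 490 × 5.656 × 290 × 10⁻³ = 482.2 kN (longitudinal, 2 welds).
R_nwt = 0.6 × 490 × 5.656 × 85 × 10⁻³ = 141.3 kN (transverse, base value).
(i) R_nwl + R_nwt = 623.6 kN; (ii) 0.85 R_nwl + 1.5 R_nwt = 621.9 kN.
R_n = max = 623.6 kN [governs: (i)]; R_n/Ω = 311.8 kN.

R_n/Ω ≈ 312 kN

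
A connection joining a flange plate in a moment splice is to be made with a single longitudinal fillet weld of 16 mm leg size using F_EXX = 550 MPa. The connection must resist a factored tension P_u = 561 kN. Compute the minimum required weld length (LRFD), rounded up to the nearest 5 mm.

L = 205 mm

Throat t_e = 0.707 × 16 = 11.31 mm.
φr_n = 0.75 × 0.6 × 550 × 11.31 × 10⁻³ = 2.8 kN/mm.
L_req = P_u / φr_n = 561 / 2.8 = 200.4 mm total.
Round up → use L = 205 mm.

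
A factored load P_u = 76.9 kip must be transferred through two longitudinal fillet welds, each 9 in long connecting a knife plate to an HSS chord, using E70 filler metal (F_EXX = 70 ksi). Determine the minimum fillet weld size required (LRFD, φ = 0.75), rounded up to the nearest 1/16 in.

w = 1/4 in

Total weld length L = 18 in.
Required throat t_e = P_u / (φ × 0.6 F_EXX × L) = 76.9 / (0.75 × 0.6 × 70 × 18) = 0.1356 in.
Required leg w = t_e / 0.707 = 0.1918 in → use 1/4 in.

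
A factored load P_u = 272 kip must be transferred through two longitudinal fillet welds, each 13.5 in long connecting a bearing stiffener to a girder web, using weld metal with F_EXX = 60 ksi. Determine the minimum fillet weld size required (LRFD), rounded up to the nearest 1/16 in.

Total weld length L = 27 in.
Required throat t_e = P_u / (φ × 0.6 F_EXX × L) = 272 / (0.75 × 0.6 × 60 × 27) = 0.3731 in.
Required leg w = t_e / 0.707 = 0.5277 in → use 9/16 in.

w = 9/16 in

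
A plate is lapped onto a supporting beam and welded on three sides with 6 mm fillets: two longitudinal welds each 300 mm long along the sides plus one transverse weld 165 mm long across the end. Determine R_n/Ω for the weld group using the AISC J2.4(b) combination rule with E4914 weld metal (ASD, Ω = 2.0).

R_n/Ω ≈ 477 kN

E49XX → F_EXX = 490 MPa.
t_e = 0.707 × 6 = 4.242 mm.
R_nwl = 0.6 × 490 × 4.242 × 600 × 10⁻³ = 748.3 kN (longitudinal, 2 welds).
R_nwt = 0.6 × 490 × 4.242 × 165 × 10⁻³ = 205.8 kN (transverse, base value).
(i) R_nwl + R_nwt = 954.1 kN; (ii) 0.85 R_nwl + 1.5 R_nwt = 944.7 kN.
R_n = max = 954.1 kN [governs: (i)]; R_n/Ω = 477 kN.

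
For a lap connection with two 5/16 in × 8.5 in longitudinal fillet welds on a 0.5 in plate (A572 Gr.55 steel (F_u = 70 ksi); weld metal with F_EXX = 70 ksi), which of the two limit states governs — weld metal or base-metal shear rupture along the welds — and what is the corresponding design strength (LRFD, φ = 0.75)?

φR_n ≈ 118 kip (weld metal governs)

t_e = 0.707 × 0.3125 = 0.2209 in; L = 17 in.
Weld metal: φR_n = 0.75 × 0.6 × 70 × 0.2209 × 17 = 118.3 kip.
Base metal (shear rupture): φR_n = 0.75 × 0.6 × 70 × 0.5 × 17 = 267.8 kip.
Governing: weld metal.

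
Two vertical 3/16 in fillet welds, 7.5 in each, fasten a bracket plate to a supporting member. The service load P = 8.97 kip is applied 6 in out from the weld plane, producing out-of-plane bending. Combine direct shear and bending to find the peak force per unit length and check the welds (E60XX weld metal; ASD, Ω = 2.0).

f_max ≈ 2.93 kip/in; NOT adequate

E60XX → F_EXX = 60 ksi.
L_w = 2 × 7.5 = 15 in; section modulus (unit throat) S = 2 × L²/6 = 18.75 in².
Direct shear f_v = P/L_w = 8.97/15 = 0.598 kip/in.
Moment M = P × e = 8.97 × 6 = 53.82 kip·in; bending f_b = M/S = 2.87 kip/in.
f_max = √(f_v² + f_b²) = √(0.598² + 2.87²) = 2.932 kip/in.
r_n/Ω = (1/2.0) × 0.6 × 60 × (0.707 × 0.1875) = 2.386 kip/in → NOT adequate.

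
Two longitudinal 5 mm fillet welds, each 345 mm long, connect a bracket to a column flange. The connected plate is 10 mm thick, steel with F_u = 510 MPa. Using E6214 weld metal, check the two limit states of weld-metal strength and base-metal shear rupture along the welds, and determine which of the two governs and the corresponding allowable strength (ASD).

E62XX → F_EXX = 620 MPa.
t_e = 0.707 × 5 = 3.535 mm; L = 690 mm.
Weld metal: R_n/Ω = (1/2.0) × 0.6 × 620 × 3.535 × 690 × 10⁻³ = 453.7 kN.
Base metal (shear rupture): R_n/Ω = (1/2.0) × 0.6 × 510 × 10 × 690 × 10⁻³ = 1056 kN.
Governing: weld metal.

R_n/Ω ≈ 454 kN (weld metal governs)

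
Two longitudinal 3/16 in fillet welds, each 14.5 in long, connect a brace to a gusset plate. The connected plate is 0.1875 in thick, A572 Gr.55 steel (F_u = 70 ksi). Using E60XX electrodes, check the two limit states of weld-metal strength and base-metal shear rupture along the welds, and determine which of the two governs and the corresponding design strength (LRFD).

E60XX → F_EXX = 60 ksi.
t_e = 0.707 × 0.1875 = 0.1326 in; L = 29 in.
Weld metal: φR_n = 0.75 × 0.6 × 60 × 0.1326 × 29 = 103.8 kip.
Base metal (shear rupture): φR_n = 0.75 × 0.6 × 70 × 0.1875 × 29 = 171.3 kip.
Governing: weld metal.

φR_n ≈ 104 kip (weld metal governs)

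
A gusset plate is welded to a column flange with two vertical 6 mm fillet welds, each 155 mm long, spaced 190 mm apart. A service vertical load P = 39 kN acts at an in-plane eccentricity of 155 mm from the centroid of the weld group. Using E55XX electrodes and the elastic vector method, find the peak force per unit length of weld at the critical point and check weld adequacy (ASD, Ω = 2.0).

f_max ≈ 324 N/mm; adequate

E55XX → F_EXX = 550 MPa.
Total weld length L_w = 310 mm. Treat welds as unit-width lines.
Polar moment about centroid: J = 2[d³/12 + d(b/2)²] = 2[155³/12 + 155×95²] = 3418000 mm³.
Direct shear f_v = P/L_w = 39×10³ / 310 = 125.8 N/mm (vertical).
Torsion M = P·e = 39×10³ × 155 = 6045000 N·mm.
Critical point at (x, y) = (95, 77.5) from centroid. f_tx = M·y/J = 137 N/mm; f_ty = M·x/J = 168 N/mm.
Resultant f_max = √[f_tx² + (f_v + f_ty)²] = √[137² + (125.8 + 168)²] = 324.2 N/mm.
Capacity per unit length: r_n/Ω = (1/2.0) × 0.6 × 550 × (0.707 × 6) = 699.9 N/mm.
324.2 ≤ 699.9 → adequate.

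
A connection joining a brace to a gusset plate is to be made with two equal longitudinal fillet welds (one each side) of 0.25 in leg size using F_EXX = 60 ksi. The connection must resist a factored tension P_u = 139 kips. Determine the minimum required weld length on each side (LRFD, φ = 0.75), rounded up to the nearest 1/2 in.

L = 15 in on each side

Throat t_e = 0.707 × 0.25 = 0.1767 in.
φr_n = 0.75 × 0.6 × 60 × 0.1767 = 4.772 kips/in.
L_req = P_u / φr_n = 139 / 4.772 = 29.13 in total.
Per side: 29.13 / 2 = 14.56 in.
Round up → use L = 15 in on each side.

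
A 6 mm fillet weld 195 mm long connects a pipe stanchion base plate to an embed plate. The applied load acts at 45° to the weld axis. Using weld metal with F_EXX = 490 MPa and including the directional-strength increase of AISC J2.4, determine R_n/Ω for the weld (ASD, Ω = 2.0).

t_e = 0.707 × 6 = 4.242 mm; A_we = 4.242 × 195 = 827.2 mm².
Directional factor: 1.0 + 0.5 sin^1.5(45°) = 1.297.
F_nw = 0.6 × 490 × 1.297 = 381.4 MPa.
R_n/Ω = (381.4 × 827.2) / 2.0 × 10⁻³ = 157.7 kN.

R_n/Ω ≈ 158 kN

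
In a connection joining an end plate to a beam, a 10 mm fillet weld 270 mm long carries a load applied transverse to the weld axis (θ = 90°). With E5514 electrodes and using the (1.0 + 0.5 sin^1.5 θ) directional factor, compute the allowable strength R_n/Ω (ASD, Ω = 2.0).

E55XX → F_EXX = 550 MPa.
t_e = 0.707 × 10 = 7.07 mm; A_we = 7.07 × 270 = 1909 mm².
Directional factor: 1.0 + 0.5 sin^1.5(90°) = 1.5.
F_nw = 0.6 × 550 × 1.5 = 495 MPa.
R_n/Ω = (495 × 1909) / 2.0 × 10⁻³ = 472.5 kN.

R_n/Ω ≈ 472 kN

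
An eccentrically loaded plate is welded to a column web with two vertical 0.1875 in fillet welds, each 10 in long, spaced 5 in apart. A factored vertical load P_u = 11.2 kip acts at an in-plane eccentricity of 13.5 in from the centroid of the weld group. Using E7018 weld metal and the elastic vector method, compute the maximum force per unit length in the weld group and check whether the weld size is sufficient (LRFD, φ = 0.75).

f_max ≈ 3.19 kip/in; adequate

E70XX → F_EXX = 70 ksi.
Total weld length L_w = 20 in. Treat welds as unit-width lines.
Polar moment about centroid: J = 2[d³/12 + d(b/2)²] = 2[10³/12 + 10×2.5²] = 291.7 in³.
Direct shear f_v = P/L_w = 11.2 / 20 = 0.56 kip/in (vertical).
Torsion M = P·e = 11.2 × 13.5 = 151.2 kip·in.
Critical point at (x, y) = (2.5, 5) from centroid. f_tx = M·y/J = 2.592 kip/in; f_ty = M·x/J = 1.296 kip/in.
Resultant f_max = √[f_tx² + (f_v + f_ty)²] = √[2.592² + (0.56 + 1.296)²] = 3.188 kip/in.
Capacity per unit length: φr_n = 0.75 × 0.6 × 70 × (0.707 × 0.1875) = 4.176 kip/in.
3.188 ≤ 4.176 → adequate.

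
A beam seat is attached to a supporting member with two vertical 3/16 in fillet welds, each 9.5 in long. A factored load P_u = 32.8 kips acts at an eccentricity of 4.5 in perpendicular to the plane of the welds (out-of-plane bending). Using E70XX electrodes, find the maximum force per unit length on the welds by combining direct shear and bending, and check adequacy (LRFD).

f_max ≈ 5.2 kip/in; NOT adequate

E70XX → F_EXX = 70 ksi.
L_w = 2 × 9.5 = 19 in; section modulus (unit throat) S = 2 × L²/6 = 30.08 in².
Direct shear f_v = P/L_w = 32.8/19 = 1.726 kip/in.
Moment M = P × e = 32.8 × 4.5 = 147.6 kip·in; bending f_b = M/S = 4.906 kip/in.
f_max = √(f_v² + f_b²) = √(1.726² + 4.906²) = 5.201 kip/in.
φr_n = 0.75 × 0.6 × 70 × (0.707 × 0.1875) = 4.176 kip/in → NOT adequate.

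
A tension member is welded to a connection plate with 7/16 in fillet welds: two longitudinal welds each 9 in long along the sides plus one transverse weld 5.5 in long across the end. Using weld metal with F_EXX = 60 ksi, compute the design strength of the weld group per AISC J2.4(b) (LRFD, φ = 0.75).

φR_n ≈ 197 kips

t_e = 0.707 × 0.4375 = 0.3093 in.
R_nwl = 0.6 × 60 × 0.3093 × 18 = 200.4 kips (longitudinal, 2 welds).
R_nwt = 0.6 × 60 × 0.3093 × 5.5 = 61.24 kips (transverse, base value).
(i) R_nwl + R_nwt = 261.7 kips; (ii) 0.85 R_nwl + 1.5 R_nwt = 262.2 kips.
R_n = max = 262.2 kips [governs: (ii)]; φR_n = 196.7 kips.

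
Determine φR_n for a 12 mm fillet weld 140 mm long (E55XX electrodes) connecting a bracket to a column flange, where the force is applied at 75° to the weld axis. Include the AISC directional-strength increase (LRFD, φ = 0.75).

E55XX → F_EXX = 550 MPa.
t_e = 0.707 × 12 = 8.484 mm; A_we = 8.484 × 140 = 1188 mm².
Directional factor: 1.0 + 0.5 sin^1.5(75°) = 1.475.
F_nw = 0.6 × 550 × 1.475 = 486.6 MPa.
φR_n = 0.75 × 486.6 × 1188 × 10⁻³ = 433.5 kN.

φR_n ≈ 434 kN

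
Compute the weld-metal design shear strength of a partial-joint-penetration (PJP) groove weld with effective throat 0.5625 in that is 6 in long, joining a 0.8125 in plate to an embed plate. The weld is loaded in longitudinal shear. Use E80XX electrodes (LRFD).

E80XX → F_EXX = 80 ksi.
Effective throat (given) t_e = 0.5625 in.
A_we = 0.5625 × 6 = 3.375 in².
F_nw = 0.6 F_EXX = 48 ksi.
φR_n = 0.75 × 48 × 3.375 = 121.5 kip.

φR_n ≈ 122 kip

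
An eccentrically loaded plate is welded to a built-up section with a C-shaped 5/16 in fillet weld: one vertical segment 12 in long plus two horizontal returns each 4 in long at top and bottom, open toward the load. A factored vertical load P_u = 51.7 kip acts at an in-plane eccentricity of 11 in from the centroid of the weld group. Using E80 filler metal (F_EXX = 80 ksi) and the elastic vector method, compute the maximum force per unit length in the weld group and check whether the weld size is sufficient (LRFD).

f_max ≈ 9.86 kip/in; NOT adequate

Total weld length L_w = 20 in. Treat welds as unit-width lines.
Centroid: x̄ = 2×4×2 / 20 = 0.8 in from the vertical weld.
Polar moment about centroid: J = I_x + I_y = [12³/12 + 2×4×6²] + [12×0.8² + 2(4³/12 + 4×1.2²)] = 461.9 in³.
Direct shear f_v = P/L_w = 51.7 / 20 = 2.585 kip/in (vertical).
Torsion M = P·e = 51.7 × 11 = 568.7 kip·in.
Critical point at (x, y) = (3.2, 6) from centroid. f_tx = M·y/J = 7.388 kip/in; f_ty = M·x/J = 3.94 kip/in.
Resultant f_max = √[f_tx² + (f_v + f_ty)²] = √[7.388² + (2.585 + 3.94)²] = 9.857 kip/in.
Capacity per unit length: φr_n = 0.75 × 0.6 × 80 × (0.707 × 0.3125) = 7.954 kip/in.
9.857 > 7.954 → NOT adequate.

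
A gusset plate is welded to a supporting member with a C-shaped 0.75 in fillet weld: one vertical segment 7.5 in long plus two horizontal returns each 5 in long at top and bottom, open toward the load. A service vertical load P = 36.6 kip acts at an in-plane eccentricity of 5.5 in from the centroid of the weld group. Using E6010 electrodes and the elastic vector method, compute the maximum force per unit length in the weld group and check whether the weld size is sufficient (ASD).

E60XX → F_EXX = 60 ksi.
Total weld length L_w = 17.5 in. Treat welds as unit-width lines.
Centroid: x̄ = 2×5×2.5 / 17.5 = 1.429 in from the vertical weld.
Polar moment about centroid: J = I_x + I_y = [7.5³/12 + 2×5×3.75²] + [7.5×1.429² + 2(5³/12 + 5×1.071²)] = 223.4 in³.
Direct shear f_v = P/L_w = 36.6 / 17.5 = 2.091 kip/in (vertical).
Torsion M = P·e = 36.6 × 5.5 = 201.3 kip·in.
Critical point at (x, y) = (3.571, 3.75) from centroid. f_tx = M·y/J = 3.379 kip/in; f_ty = M·x/J = 3.218 kip/in.
Resultant f_max = √[f_tx² + (f_v + f_ty)²] = √[3.379² + (2.091 + 3.218)²] = 6.294 kip/in.
Capacity per unit length: r_n/Ω = (1/2.0) × 0.6 × 60 × (0.707 × 0.75) = 9.544 kip/in.
6.294 ≤ 9.544 → adequate.

f_max ≈ 6.29 kip/in; adequate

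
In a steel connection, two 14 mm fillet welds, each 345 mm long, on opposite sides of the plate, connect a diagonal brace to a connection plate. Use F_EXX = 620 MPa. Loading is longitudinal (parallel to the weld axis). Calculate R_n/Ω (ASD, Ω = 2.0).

R_n/Ω ≈ 1270 kN

Effective throat t_e = 0.707 × 14 = 9.898 mm.
Total length L = 690 mm; A_we = 9.898 × 690 = 6830 mm².
F_nw = 0.6 F_EXX = 0.6 × 620 = 372 MPa.
R_n = 372 × 6830 × 10⁻³ = 2541 kN; R_n/Ω = 2541/2.0 = 1270 kN.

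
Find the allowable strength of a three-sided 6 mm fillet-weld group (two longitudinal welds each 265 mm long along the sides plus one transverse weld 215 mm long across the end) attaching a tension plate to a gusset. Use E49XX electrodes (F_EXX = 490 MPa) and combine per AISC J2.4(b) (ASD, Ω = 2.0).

t_e = 0.707 × 6 = 4.242 mm.
R_nwl = 0.6 × 490 × 4.242 × 530 × 10⁻³ = 661 kN (longitudinal, 2 welds).
R_nwt = 0.6 × 490 × 4.242 × 215 × 10⁻³ = 268.1 kN (transverse, base value).
(i) R_nwl + R_nwt = 929.1 kN; (ii) 0.85 R_nwl + 1.5 R_nwt = 964 kN.
R_n = max = 964 kN [governs: (ii)]; R_n/Ω = 482 kN.

R_n/Ω ≈ 482 kN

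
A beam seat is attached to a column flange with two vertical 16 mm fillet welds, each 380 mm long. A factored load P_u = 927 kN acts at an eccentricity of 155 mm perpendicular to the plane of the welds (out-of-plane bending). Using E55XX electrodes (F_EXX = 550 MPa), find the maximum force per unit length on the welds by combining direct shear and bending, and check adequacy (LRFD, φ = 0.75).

f_max ≈ 3220 N/mm; NOT adequate

L_w = 2 × 380 = 760 mm; section modulus (unit throat) S = 2 × L²/6 = 48130 mm².
Direct shear f_v = P/L_w = 927×10³/760 = 1220 N/mm.
Moment M = P × e = 927×10³ × 155 = 143680000 N·mm; bending f_b = M/S = 2985 N/mm.
f_max = √(f_v² + f_b²) = √(1220² + 2985²) = 3225 N/mm.
φr_n = 0.75 × 0.6 × 550 × (0.707 × 16) = 2800 N/mm → NOT adequate.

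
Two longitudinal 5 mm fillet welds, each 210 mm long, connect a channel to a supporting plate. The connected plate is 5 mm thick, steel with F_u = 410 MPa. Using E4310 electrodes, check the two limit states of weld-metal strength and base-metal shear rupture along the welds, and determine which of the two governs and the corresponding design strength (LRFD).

φR_n ≈ 287 kN (weld metal governs)

E43XX → F_EXX = 430 MPa.
t_e = 0.707 × 5 = 3.535 mm; L = 420 mm.
Weld metal: φR_n = 0.75 × 0.6 × 430 × 3.535 × 420 × 10⁻³ = 287.3 kN.
Base metal (shear rupture): φR_n = 0.75 × 0.6 × 410 × 5 × 420 × 10⁻³ = 387.5 kN.
Governing: weld metal.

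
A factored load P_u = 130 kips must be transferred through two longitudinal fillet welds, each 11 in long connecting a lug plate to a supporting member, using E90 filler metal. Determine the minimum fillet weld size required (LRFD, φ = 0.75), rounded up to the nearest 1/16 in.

w = 1/4 in

E90XX → F_EXX = 90 ksi.
Total weld length L = 22 in.
Required throat t_e = P_u / (φ × 0.6 F_EXX × L) = 130 / (0.75 × 0.6 × 90 × 22) = 0.1459 in.
Required leg w = t_e / 0.707 = 0.2064 in → use 1/4 in.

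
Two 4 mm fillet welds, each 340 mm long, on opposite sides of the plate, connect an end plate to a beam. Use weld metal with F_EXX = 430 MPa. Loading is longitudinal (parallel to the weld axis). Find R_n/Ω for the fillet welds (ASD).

Effective throat t_e = 0.707 × 4 = 2.828 mm.
Total length L = 680 mm; A_we = 2.828 × 680 = 1923 mm².
F_nw = 0.6 F_EXX = 0.6 × 430 = 258 MPa.
R_n = 258 × 1923 × 10⁻³ = 496.1 kN; R_n/Ω = 496.1/2.0 = 248.1 kN.

R_n/Ω ≈ 248 kN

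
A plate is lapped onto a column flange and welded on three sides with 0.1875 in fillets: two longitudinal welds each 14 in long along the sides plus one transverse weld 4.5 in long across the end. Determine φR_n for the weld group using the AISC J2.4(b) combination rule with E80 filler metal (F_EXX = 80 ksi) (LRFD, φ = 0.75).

t_e = 0.707 × 0.1875 = 0.1326 in.
R_nwl = 0.6 × 80 × 0.1326 × 28 = 178.2 kips (longitudinal, 2 welds).
R_nwt = 0.6 × 80 × 0.1326 × 4.5 = 28.63 kips (transverse, base value).
(i) R_nwl + R_nwt = 206.8 kips; (ii) 0.85 R_nwl + 1.5 R_nwt = 194.4 kips.
R_n = max = 206.8 kips [governs: (i)]; φR_n = 155.1 kips.

φR_n ≈ 155 kips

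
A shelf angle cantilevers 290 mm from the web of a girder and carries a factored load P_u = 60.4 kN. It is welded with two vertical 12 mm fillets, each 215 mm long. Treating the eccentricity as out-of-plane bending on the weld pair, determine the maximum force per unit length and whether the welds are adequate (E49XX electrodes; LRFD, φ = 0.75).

E49XX → F_EXX = 490 MPa.
L_w = 2 × 215 = 430 mm; section modulus (unit throat) S = 2 × L²/6 = 15410 mm².
Direct shear f_v = P/L_w = 60.4×10³/430 = 140.5 N/mm.
Moment M = P × e = 60.4×10³ × 290 = 17516000 N·mm; bending f_b = M/S = 1137 N/mm.
f_max = √(f_v² + f_b²) = √(140.5² + 1137²) = 1145 N/mm.
φr_n = 0.75 × 0.6 × 490 × (0.707 × 12) = 1871 N/mm → adequate.

f_max ≈ 1150 N/mm; adequate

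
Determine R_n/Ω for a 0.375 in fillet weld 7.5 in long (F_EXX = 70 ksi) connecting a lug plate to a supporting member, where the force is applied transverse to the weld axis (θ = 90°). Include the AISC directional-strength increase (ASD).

t_e = 0.707 × 0.375 = 0.2651 in; A_we = 0.2651 × 7.5 = 1.988 in².
Directional factor: 1.0 + 0.5 sin^1.5(90°) = 1.5.
F_nw = 0.6 × 70 × 1.5 = 63 ksi.
R_n/Ω = (63 × 1.988) / 2.0 = 62.64 kip.

R_n/Ω ≈ 62.6 kip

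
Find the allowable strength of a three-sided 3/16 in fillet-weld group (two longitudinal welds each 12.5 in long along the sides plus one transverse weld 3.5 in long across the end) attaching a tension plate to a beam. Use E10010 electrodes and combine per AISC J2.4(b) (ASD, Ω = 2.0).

R_n/Ω ≈ 113 kips

E100XX → F_EXX = 100 ksi.
t_e = 0.707 × 0.1875 = 0.1326 in.
R_nwl = 0.6 × 100 × 0.1326 × 25 = 198.8 kips (longitudinal, 2 welds).
R_nwt = 0.6 × 100 × 0.1326 × 3.5 = 27.84 kips (transverse, base value).
(i) R_nwl + R_nwt = 226.7 kips; (ii) 0.85 R_nwl + 1.5 R_nwt = 210.8 kips.
R_n = max = 226.7 kips [governs: (i)]; R_n/Ω = 113.3 kips.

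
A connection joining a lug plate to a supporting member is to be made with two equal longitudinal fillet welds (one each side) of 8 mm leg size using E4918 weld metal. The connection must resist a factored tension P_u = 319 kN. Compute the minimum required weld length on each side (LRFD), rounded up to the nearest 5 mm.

L = 130 mm on each side

E49XX → F_EXX = 490 MPa.
Throat t_e = 0.707 × 8 = 5.656 mm.
φr_n = 0.75 × 0.6 × 490 × 5.656 × 10⁻³ = 1.247 kN/mm.
L_req = P_u / φr_n = 319 / 1.247 = 255.8 mm total.
Per side: 255.8 / 2 = 127.9 mm.
Round up → use L = 130 mm on each side.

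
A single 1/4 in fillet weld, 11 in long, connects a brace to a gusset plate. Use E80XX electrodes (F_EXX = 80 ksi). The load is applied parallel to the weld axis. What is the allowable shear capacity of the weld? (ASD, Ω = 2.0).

Effective throat t_e = 0.707 × 0.25 = 0.1767 in.
Total length L = 11 in; A_we = 0.1767 × 11 = 1.944 in².
F_nw = 0.6 F_EXX = 0.6 × 80 = 48 ksi.
R_n = 48 × 1.944 = 93.32 kips; R_n/Ω = 93.32/2.0 = 46.66 kips.

R_n/Ω ≈ 46.7 kips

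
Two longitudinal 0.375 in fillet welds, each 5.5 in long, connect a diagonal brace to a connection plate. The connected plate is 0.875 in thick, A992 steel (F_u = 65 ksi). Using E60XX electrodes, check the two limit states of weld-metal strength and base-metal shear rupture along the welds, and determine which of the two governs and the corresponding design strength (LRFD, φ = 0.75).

E60XX → F_EXX = 60 ksi.
t_e = 0.707 × 0.375 = 0.2651 in; L = 11 in.
Weld metal: φR_n = 0.75 × 0.6 × 60 × 0.2651 × 11 = 78.74 kip.
Base metal (shear rupture): φR_n = 0.75 × 0.6 × 65 × 0.875 × 11 = 281.5 kip.
Governing: weld metal.

φR_n ≈ 78.7 kip (weld metal governs)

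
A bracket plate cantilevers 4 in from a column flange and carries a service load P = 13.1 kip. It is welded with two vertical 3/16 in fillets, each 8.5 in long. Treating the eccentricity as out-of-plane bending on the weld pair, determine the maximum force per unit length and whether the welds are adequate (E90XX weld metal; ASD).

E90XX → F_EXX = 90 ksi.
L_w = 2 × 8.5 = 17 in; section modulus (unit throat) S = 2 × L²/6 = 24.08 in².
Direct shear f_v = P/L_w = 13.1/17 = 0.7706 kip/in.
Moment M = P × e = 13.1 × 4 = 52.4 kip·in; bending f_b = M/S = 2.176 kip/in.
f_max = √(f_v² + f_b²) = √(0.7706² + 2.176²) = 2.308 kip/in.
r_n/Ω = (1/2.0) × 0.6 × 90 × (0.707 × 0.1875) = 3.579 kip/in → adequate.

f_max ≈ 2.31 kip/in; adequate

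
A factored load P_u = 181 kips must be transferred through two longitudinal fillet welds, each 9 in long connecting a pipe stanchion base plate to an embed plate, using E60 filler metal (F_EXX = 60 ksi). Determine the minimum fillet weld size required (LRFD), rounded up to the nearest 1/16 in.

w = 9/16 in

Total weld length L = 18 in.
Required throat t_e = P_u / (φ × 0.6 F_EXX × L) = 181 / (0.75 × 0.6 × 60 × 18) = 0.3724 in.
Required leg w = t_e / 0.707 = 0.5268 in → use 9/16 in.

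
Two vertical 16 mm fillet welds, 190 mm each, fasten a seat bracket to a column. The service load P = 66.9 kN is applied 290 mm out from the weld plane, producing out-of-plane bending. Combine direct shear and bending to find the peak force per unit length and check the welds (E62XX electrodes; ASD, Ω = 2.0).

f_max ≈ 1620 N/mm; adequate

E62XX → F_EXX = 620 MPa.
L_w = 2 × 190 = 380 mm; section modulus (unit throat) S = 2 × L²/6 = 12030 mm².
Direct shear f_v = P/L_w = 66.9×10³/380 = 176.1 N/mm.
Moment M = P × e = 66.9×10³ × 290 = 19401000 N·mm; bending f_b = M/S = 1612 N/mm.
f_max = √(f_v² + f_b²) = √(176.1² + 1612²) = 1622 N/mm.
r_n/Ω = (1/2.0) × 0.6 × 620 × (0.707 × 16) = 2104 N/mm → adequate.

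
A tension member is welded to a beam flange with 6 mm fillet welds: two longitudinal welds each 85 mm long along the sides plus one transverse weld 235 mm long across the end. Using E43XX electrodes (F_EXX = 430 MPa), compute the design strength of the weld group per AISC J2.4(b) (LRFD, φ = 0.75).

φR_n ≈ 408 kN

t_e = 0.707 × 6 = 4.242 mm.
R_nwl = 0.6 × 430 × 4.242 × 170 × 10⁻³ = 186.1 kN (longitudinal, 2 welds).
R_nwt = 0.6 × 430 × 4.242 × 235 × 10⁻³ = 257.2 kN (transverse, base value).
(i) R_nwl + R_nwt = 443.2 kN; (ii) 0.85 R_nwl + 1.5 R_nwt = 543.9 kN.
R_n = max = 543.9 kN [governs: (ii)]; φR_n = 408 kN.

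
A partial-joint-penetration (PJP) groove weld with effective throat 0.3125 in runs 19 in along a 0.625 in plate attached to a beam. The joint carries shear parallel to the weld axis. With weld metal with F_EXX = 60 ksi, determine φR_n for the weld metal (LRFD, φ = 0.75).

Effective throat (given) t_e = 0.3125 in.
A_we = 0.3125 × 19 = 5.938 in².
F_nw = 0.6 F_EXX = 36 ksi.
φR_n = 0.75 × 36 × 5.938 = 160.3 kip.

φR_n ≈ 160 kip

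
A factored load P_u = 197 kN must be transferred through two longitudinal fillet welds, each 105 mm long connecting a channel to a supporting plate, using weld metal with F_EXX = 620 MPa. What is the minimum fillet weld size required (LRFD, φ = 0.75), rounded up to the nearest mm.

Total weld length L = 210 mm.
Required throat t_e = P_u / (φ × 0.6 F_EXX × L) = 197 / (0.75 × 0.6 × 620 × 210 × 10⁻³) = 3.362 mm.
Required leg w = t_e / 0.707 = 4.756 mm → use 5 mm.

w = 5 mm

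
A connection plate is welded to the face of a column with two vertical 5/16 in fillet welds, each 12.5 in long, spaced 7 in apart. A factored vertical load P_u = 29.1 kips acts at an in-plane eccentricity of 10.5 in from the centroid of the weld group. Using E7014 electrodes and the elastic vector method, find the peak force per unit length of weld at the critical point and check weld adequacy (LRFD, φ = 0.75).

f_max ≈ 4.16 kip/in; adequate

E70XX → F_EXX = 70 ksi.
Total weld length L_w = 25 in. Treat welds as unit-width lines.
Polar moment about centroid: J = 2[d³/12 + d(b/2)²] = 2[12.5³/12 + 12.5×3.5²] = 631.8 in³.
Direct shear f_v = P/L_w = 29.1 / 25 = 1.164 kip/in (vertical).
Torsion M = P·e = 29.1 × 10.5 = 305.55 kip·in.
Critical point at (x, y) = (3.5, 6.25) from centroid. f_tx = M·y/J = 3.023 kip/in; f_ty = M·x/J = 1.693 kip/in.
Resultant f_max = √[f_tx² + (f_v + f_ty)²] = √[3.023² + (1.164 + 1.693)²] = 4.159 kip/in.
Capacity per unit length: φr_n = 0.75 × 0.6 × 70 × (0.707 × 0.3125) = 6.96 kip/in.
4.159 ≤ 6.96 → adequate.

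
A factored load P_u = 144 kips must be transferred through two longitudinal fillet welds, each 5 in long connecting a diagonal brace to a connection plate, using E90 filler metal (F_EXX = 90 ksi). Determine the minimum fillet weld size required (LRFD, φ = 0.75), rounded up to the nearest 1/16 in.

w = 9/16 in

Total weld length L = 10 in.
Required throat t_e = P_u / (φ × 0.6 F_EXX × L) = 144 / (0.75 × 0.6 × 90 × 10) = 0.3556 in.
Required leg w = t_e / 0.707 = 0.5029 in → use 9/16 in.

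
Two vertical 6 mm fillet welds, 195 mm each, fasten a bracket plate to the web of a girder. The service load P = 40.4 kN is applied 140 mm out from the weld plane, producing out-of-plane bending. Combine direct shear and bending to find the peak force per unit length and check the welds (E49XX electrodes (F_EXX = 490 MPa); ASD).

L_w = 2 × 195 = 390 mm; section modulus (unit throat) S = 2 × L²/6 = 12680 mm².
Direct shear f_v = P/L_w = 40.4×10³/390 = 103.6 N/mm.
Moment M = P × e = 40.4×10³ × 140 = 5656000 N·mm; bending f_b = M/S = 446.2 N/mm.
f_max = √(f_v² + f_b²) = √(103.6² + 446.2²) = 458.1 N/mm.
r_n/Ω = (1/2.0) × 0.6 × 490 × (0.707 × 6) = 623.6 N/mm → adequate.

f_max ≈ 458 N/mm; adequate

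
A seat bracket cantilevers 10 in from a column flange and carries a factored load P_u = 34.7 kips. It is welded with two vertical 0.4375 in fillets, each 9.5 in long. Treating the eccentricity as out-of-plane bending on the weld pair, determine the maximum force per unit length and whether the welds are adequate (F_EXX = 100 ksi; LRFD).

f_max ≈ 11.7 kip/in; adequate

L_w = 2 × 9.5 = 19 in; section modulus (unit throat) S = 2 × L²/6 = 30.08 in².
Direct shear f_v = P/L_w = 34.7/19 = 1.826 kip/in.
Moment M = P × e = 34.7 × 10 = 347 kip·in; bending f_b = M/S = 11.53 kip/in.
f_max = √(f_v² + f_b²) = √(1.826² + 11.53²) = 11.68 kip/in.
φr_n = 0.75 × 0.6 × 100 × (0.707 × 0.4375) = 13.92 kip/in → adequate.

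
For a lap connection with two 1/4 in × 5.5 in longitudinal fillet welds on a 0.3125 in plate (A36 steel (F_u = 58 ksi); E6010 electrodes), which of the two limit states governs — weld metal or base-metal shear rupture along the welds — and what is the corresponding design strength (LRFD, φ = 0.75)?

E60XX → F_EXX = 60 ksi.
t_e = 0.707 × 0.25 = 0.1767 in; L = 11 in.
Weld metal: φR_n = 0.75 × 0.6 × 60 × 0.1767 × 11 = 52.49 kip.
Base metal (shear rupture): φR_n = 0.75 × 0.6 × 58 × 0.3125 × 11 = 89.72 kip.
Governing: weld metal.

φR_n ≈ 52.5 kip (weld metal governs)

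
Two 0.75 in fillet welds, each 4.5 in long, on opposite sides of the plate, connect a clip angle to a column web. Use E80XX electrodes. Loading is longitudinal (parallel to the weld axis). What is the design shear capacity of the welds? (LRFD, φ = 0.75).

E80XX → F_EXX = 80 ksi.
Effective throat t_e = 0.707 × 0.75 = 0.5302 in.
Total length L = 9 in; A_we = 0.5302 × 9 = 4.772 in².
F_nw = 0.6 F_EXX = 0.6 × 80 = 48 ksi.
φR_n = 0.75 × 48 × 4.772 = 171.8 kips.

φR_n ≈ 172 kips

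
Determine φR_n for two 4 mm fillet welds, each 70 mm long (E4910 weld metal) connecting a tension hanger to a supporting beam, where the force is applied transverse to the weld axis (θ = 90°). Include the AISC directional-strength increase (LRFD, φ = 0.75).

E49XX → F_EXX = 490 MPa.
t_e = 0.707 × 4 = 2.828 mm; A_we = 2.828 × 140 = 395.9 mm².
Directional factor: 1.0 + 0.5 sin^1.5(90°) = 1.5.
F_nw = 0.6 × 490 × 1.5 = 441 MPa.
φR_n = 0.75 × 441 × 395.9 × 10⁻³ = 131 kN.

φR_n ≈ 131 kN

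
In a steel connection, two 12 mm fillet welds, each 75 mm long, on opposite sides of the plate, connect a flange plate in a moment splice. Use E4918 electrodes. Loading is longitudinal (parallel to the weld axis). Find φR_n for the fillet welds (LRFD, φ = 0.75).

φR_n ≈ 281 kN

E49XX → F_EXX = 490 MPa.
Effective throat t_e = 0.707 × 12 = 8.484 mm.
Total length L = 150 mm; A_we = 8.484 × 150 = 1273 mm².
F_nw = 0.6 F_EXX = 0.6 × 490 = 294 MPa.
φR_n = 0.75 × 294 × 1273 × 10⁻³ = 280.6 kN.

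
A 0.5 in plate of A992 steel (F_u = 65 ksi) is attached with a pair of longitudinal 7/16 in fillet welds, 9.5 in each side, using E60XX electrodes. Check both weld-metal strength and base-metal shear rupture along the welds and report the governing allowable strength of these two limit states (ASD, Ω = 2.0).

R_n/Ω ≈ 106 kips (weld metal governs)

E60XX → F_EXX = 60 ksi.
t_e = 0.707 × 0.4375 = 0.3093 in; L = 19 in.
Weld metal: R_n/Ω = (1/2.0) × 0.6 × 60 × 0.3093 × 19 = 105.8 kips.
Base metal (shear rupture): R_n/Ω = (1/2.0) × 0.6 × 65 × 0.5 × 19 = 185.2 kips.
Governing: weld metal.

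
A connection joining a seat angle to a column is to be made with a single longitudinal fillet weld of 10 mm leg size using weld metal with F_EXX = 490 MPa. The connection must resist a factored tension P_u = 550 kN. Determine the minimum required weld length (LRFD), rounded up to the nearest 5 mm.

L = 355 mm

Throat t_e = 0.707 × 10 = 7.07 mm.
φr_n = 0.75 × 0.6 × 490 × 7.07 × 10⁻³ = 1.559 kN/mm.
L_req = P_u / φr_n = 550 / 1.559 = 352.8 mm total.
Round up → use L = 355 mm.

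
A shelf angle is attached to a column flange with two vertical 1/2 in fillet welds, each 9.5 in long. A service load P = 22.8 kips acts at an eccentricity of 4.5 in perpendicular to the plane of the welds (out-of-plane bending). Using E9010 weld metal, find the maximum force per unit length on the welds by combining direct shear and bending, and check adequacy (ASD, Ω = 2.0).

f_max ≈ 3.62 kip/in; adequate

E90XX → F_EXX = 90 ksi.
L_w = 2 × 9.5 = 19 in; section modulus (unit throat) S = 2 × L²/6 = 30.08 in².
Direct shear f_v = P/L_w = 22.8/19 = 1.2 kip/in.
Moment M = P × e = 22.8 × 4.5 = 102.6 kip·in; bending f_b = M/S = 3.411 kip/in.
f_max = √(f_v² + f_b²) = √(1.2² + 3.411²) = 3.615 kip/in.
r_n/Ω = (1/2.0) × 0.6 × 90 × (0.707 × 0.5) = 9.544 kip/in → adequate.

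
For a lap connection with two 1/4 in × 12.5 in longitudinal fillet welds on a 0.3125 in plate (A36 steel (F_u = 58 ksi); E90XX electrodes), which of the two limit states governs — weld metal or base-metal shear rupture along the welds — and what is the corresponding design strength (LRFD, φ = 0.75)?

φR_n ≈ 179 kip (weld metal governs)

E90XX → F_EXX = 90 ksi.
t_e = 0.707 × 0.25 = 0.1767 in; L = 25 in.
Weld metal: φR_n = 0.75 × 0.6 × 90 × 0.1767 × 25 = 179 kip.
Base metal (shear rupture): φR_n = 0.75 × 0.6 × 58 × 0.3125 × 25 = 203.9 kip.
Governing: weld metal.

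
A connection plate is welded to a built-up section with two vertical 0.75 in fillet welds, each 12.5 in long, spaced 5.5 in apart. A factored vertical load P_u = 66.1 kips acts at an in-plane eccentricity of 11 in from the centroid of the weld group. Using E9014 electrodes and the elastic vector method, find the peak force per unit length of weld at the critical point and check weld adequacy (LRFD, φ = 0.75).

E90XX → F_EXX = 90 ksi.
Total weld length L_w = 25 in. Treat welds as unit-width lines.
Polar moment about centroid: J = 2[d³/12 + d(b/2)²] = 2[12.5³/12 + 12.5×2.75²] = 514.6 in³.
Direct shear f_v = P/L_w = 66.1 / 25 = 2.644 kip/in (vertical).
Torsion M = P·e = 66.1 × 11 = 727.1 kip·in.
Critical point at (x, y) = (2.75, 6.25) from centroid. f_tx = M·y/J = 8.831 kip/in; f_ty = M·x/J = 3.886 kip/in.
Resultant f_max = √[f_tx² + (f_v + f_ty)²] = √[8.831² + (2.644 + 3.886)²] = 10.98 kip/in.
Capacity per unit length: φr_n = 0.75 × 0.6 × 90 × (0.707 × 0.75) = 21.48 kip/in.
10.98 ≤ 21.48 → adequate.

f_max ≈ 11 kip/in; adequate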